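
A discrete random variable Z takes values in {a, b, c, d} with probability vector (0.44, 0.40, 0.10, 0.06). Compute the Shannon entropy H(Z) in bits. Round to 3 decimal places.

1.626 bits

H(Z) = −Σ p·log₂ p.
  −(0.44)·log₂(0.44) = 0.5211
  −(0.40)·log₂(0.40) = 0.5288
  −(0.10)·log₂(0.10) = 0.3322
  −(0.06)·log₂(0.06) = 0.2435
Sum: 0.5211 + 0.5288 + 0.3322 + 0.2435 = 1.626 bits.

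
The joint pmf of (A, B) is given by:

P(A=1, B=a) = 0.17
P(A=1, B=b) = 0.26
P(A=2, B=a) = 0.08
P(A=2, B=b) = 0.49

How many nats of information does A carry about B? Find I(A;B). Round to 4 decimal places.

0.0426 nats

Marginals: p(A) = (0.4300, 0.5700), p(B) = (0.2500, 0.7500).
I(A;B) = Σ p(x,y)·ln[p(x,y)/(p(x)p(y))].
  (1,a): 0.17·ln(1.5814) = 0.07791
  (1,b): 0.26·ln(0.8062) = -0.05601
  (2,a): 0.08·ln(0.5614) = -0.04619
  (2,b): 0.49·ln(1.1462) = 0.06686
Sum = 0.0426 nats.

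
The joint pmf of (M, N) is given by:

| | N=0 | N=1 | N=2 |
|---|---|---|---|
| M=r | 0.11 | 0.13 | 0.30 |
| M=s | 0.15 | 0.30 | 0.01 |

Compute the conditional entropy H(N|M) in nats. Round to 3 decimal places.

0.871 nats

Marginals: p(M) = (0.5400, 0.4600), p(N) = (0.2600, 0.4300, 0.3100).
H(N|M) = Σ p(M) · H(N|M=·).
  M=r: p=0.5400, H(N|M=r) = 0.9935
  M=s: p=0.4600, H(N|M=s) = 0.7274
Weighted sum = 0.871 nats.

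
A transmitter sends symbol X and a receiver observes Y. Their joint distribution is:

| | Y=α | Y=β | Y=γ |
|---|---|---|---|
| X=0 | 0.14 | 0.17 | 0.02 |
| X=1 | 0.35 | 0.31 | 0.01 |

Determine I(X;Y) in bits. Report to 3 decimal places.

0.014 bits

Marginals: p(X) = (0.3300, 0.6700), p(Y) = (0.4900, 0.4800, 0.0300).
I(X;Y) = Σ p(x,y)·log₂[p(x,y)/(p(x)p(y))].
  (0,α): 0.14·log₂(0.8658) = -0.0291
  (0,β): 0.17·log₂(1.0732) = 0.0173
  (0,γ): 0.02·log₂(2.0202) = 0.0203
  (1,α): 0.35·log₂(1.0661) = 0.0323
  (1,β): 0.31·log₂(0.9639) = -0.0164
  (1,γ): 0.01·log₂(0.4975) = -0.0101
Sum = 0.014 bits.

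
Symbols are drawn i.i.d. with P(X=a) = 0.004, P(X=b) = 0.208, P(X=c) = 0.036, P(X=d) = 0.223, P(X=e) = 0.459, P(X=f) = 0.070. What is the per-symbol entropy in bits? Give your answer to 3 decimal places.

1.943 bits

H(X) = −Σ p·log₂ p.
  −(0.004)·log₂(0.004) = 0.0319
  −(0.208)·log₂(0.208) = 0.4712
  −(0.036)·log₂(0.036) = 0.1727
  −(0.223)·log₂(0.223) = 0.4828
  −(0.459)·log₂(0.459) = 0.5157
  −(0.070)·log₂(0.070) = 0.2686
Sum: 0.0319 + 0.4712 + 0.1727 + 0.4828 + 0.5157 + 0.2686 = 1.943 bits.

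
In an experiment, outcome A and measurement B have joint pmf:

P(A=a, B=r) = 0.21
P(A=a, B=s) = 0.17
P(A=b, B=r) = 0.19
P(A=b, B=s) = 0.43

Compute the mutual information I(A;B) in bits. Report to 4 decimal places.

Marginals: p(A) = (0.3800, 0.6200), p(B) = (0.4000, 0.6000).
I(A;B) = Σ p(x,y)·log₂[p(x,y)/(p(x)p(y))].
  (a,r): 0.21·log₂(1.3816) = 0.09793
  (a,s): 0.17·log₂(0.7456) = -0.07199
  (b,r): 0.19·log₂(0.7661) = -0.07302
  (b,s): 0.43·log₂(1.1559) = 0.08988
Sum = 0.0428 bits.

0.0428 bits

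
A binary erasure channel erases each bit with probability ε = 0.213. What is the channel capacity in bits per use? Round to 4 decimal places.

0.7870 bits

Binary erasure channel: capacity C = 1 − ε.
C = 1 − 0.213 = 0.7870 bits per channel use.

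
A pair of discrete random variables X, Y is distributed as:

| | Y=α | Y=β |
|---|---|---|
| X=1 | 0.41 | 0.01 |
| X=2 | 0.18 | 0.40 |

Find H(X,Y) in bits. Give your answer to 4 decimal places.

1.5679 bits

H(X,Y) = −Σ p(x,y)·log₂ p(x,y) over all 4 cells.
  cell (1,α): −0.41·log₂0.41 = 0.52738
  cell (1,β): −0.01·log₂0.01 = 0.06644
  cell (2,α): −0.18·log₂0.18 = 0.44531
  cell (2,β): −0.40·log₂0.40 = 0.52877
Sum = 1.5679 bits.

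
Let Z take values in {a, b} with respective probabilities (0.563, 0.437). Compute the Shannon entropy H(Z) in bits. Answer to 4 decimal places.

H(Z) = −Σ p·log₂ p.
  −(0.563)·log₂(0.563) = 0.46661
  −(0.437)·log₂(0.437) = 0.52191
Sum: 0.46661 + 0.52191 = 0.9885 bits.

0.9885 bits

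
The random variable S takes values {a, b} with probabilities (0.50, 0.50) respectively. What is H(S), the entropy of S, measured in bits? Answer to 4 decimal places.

H(S) = −Σ p·log₂ p.
  −(0.50)·log₂(0.50) = 0.50000
  −(0.50)·log₂(0.50) = 0.50000
Sum: 0.50000 + 0.50000 = 1.0000 bits.

1.0000 bits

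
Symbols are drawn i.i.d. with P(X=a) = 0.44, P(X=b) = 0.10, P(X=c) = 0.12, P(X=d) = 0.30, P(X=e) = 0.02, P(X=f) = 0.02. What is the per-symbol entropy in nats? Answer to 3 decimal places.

1.364 nats

H(X) = −Σ p·ln p.
  −(0.44)·ln(0.44) = 0.3612
  −(0.10)·ln(0.10) = 0.2303
  −(0.12)·ln(0.12) = 0.2544
  −(0.30)·ln(0.30) = 0.3612
  −(0.02)·ln(0.02) = 0.0782
  −(0.02)·ln(0.02) = 0.0782
Sum: 0.3612 + 0.2303 + 0.2544 + 0.3612 + 0.0782 + 0.0782 = 1.364 nats.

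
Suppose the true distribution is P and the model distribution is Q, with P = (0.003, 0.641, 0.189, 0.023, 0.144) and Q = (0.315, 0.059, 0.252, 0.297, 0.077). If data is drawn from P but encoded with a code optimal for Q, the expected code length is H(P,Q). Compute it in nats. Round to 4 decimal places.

H(P,Q) = −Σ p·ln q.
  −0.003·ln(0.315) = 0.00347
  −0.641·ln(0.059) = 1.81417
  −0.189·ln(0.252) = 0.26050
  −0.023·ln(0.297) = 0.02792
  −0.144·ln(0.077) = 0.36921
H(P,Q) = 2.4753 nats.

2.4753 nats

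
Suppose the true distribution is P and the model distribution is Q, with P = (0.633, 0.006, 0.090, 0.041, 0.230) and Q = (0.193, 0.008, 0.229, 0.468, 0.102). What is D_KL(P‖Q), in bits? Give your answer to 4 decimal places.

1.0867 bits

D(P‖Q) = Σ p·log₂(p/q).
  0.633·log₂(0.633/0.193) = 1.08471
  0.006·log₂(0.006/0.008) = -0.00249
  0.090·log₂(0.090/0.229) = -0.12126
  0.041·log₂(0.041/0.468) = -0.14403
  0.230·log₂(0.230/0.102) = 0.26980
D(P‖Q) = 1.0867 bits.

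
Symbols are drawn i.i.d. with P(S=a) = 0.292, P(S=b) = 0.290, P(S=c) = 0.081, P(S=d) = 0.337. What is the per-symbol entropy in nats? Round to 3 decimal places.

H(S) = −Σ p·ln p.
  −(0.292)·ln(0.292) = 0.3595
  −(0.290)·ln(0.290) = 0.3590
  −(0.081)·ln(0.081) = 0.2036
  −(0.337)·ln(0.337) = 0.3665
Sum: 0.3595 + 0.3590 + 0.2036 + 0.3665 = 1.289 nats.

1.289 nats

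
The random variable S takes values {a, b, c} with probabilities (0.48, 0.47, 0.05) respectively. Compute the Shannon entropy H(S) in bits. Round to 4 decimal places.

H(S) = −Σ p·log₂ p.
  −(0.48)·log₂(0.48) = 0.50827
  −(0.47)·log₂(0.47) = 0.51196
  −(0.05)·log₂(0.05) = 0.21610
Sum: 0.50827 + 0.51196 + 0.21610 = 1.2363 bits.

1.2363 bits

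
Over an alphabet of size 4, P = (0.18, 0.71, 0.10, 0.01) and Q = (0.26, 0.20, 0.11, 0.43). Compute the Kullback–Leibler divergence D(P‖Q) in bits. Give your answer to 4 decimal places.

D(P‖Q) = Σ p·log₂(p/q).
  0.18·log₂(0.18/0.26) = -0.09549
  0.71·log₂(0.71/0.20) = 1.29775
  0.10·log₂(0.10/0.11) = -0.01375
  0.01·log₂(0.01/0.43) = -0.05426
D(P‖Q) = 1.1342 bits.

1.1342 bits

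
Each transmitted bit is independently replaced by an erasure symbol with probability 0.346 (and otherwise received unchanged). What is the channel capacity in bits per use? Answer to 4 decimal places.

Binary erasure channel: capacity C = 1 − ε.
C = 1 − 0.346 = 0.6540 bits per channel use.

0.6540 bits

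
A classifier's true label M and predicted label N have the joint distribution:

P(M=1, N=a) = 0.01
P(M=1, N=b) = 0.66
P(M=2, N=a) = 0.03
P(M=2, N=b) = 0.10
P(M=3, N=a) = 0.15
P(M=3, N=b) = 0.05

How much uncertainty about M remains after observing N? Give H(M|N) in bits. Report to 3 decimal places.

0.871 bits

Marginals: p(M) = (0.6700, 0.1300, 0.2000), p(N) = (0.1900, 0.8100).
H(M|N) = Σ p(N) · H(M|N=·).
  N=a: p=0.1900, H(M|N=a) = 0.9133
  N=b: p=0.8100, H(M|N=b) = 0.8613
Weighted sum = 0.871 bits.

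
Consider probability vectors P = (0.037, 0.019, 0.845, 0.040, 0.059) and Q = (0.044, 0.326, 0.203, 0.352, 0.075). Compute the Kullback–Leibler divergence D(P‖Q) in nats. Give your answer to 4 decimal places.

1.0435 nats

D(P‖Q) = Σ p·ln(p/q).
  0.037·ln(0.037/0.044) = -0.00641
  0.019·ln(0.019/0.326) = -0.05401
  0.845·ln(0.845/0.203) = 1.20508
  0.040·ln(0.040/0.352) = -0.08699
  0.059·ln(0.059/0.075) = -0.01416
D(P‖Q) = 1.0435 nats.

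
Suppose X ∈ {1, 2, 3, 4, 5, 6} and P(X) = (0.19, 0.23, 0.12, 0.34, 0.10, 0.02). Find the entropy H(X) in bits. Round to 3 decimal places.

2.284 bits

H(X) = −Σ p·log₂ p.
  −(0.19)·log₂(0.19) = 0.4552
  −(0.23)·log₂(0.23) = 0.4877
  −(0.12)·log₂(0.12) = 0.3671
  −(0.34)·log₂(0.34) = 0.5292
  −(0.10)·log₂(0.10) = 0.3322
  −(0.02)·log₂(0.02) = 0.1129
Sum: 0.4552 + 0.4877 + 0.3671 + 0.5292 + 0.3322 + 0.1129 = 2.284 bits.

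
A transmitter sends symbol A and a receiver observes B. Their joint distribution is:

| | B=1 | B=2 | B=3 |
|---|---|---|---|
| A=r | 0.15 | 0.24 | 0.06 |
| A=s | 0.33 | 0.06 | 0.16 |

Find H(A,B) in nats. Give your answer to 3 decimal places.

H(A,B) = −Σ p(x,y)·ln p(x,y) over all 6 cells.
  cell (r,1): −0.15·ln0.15 = 0.2846
  cell (r,2): −0.24·ln0.24 = 0.3425
  cell (r,3): −0.06·ln0.06 = 0.1688
  cell (s,1): −0.33·ln0.33 = 0.3659
  cell (s,2): −0.06·ln0.06 = 0.1688
  cell (s,3): −0.16·ln0.16 = 0.2932
Sum = 1.624 nats.

1.624 nats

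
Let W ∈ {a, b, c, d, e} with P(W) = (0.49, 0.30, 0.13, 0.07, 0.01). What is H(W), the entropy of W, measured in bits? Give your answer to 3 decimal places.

H(W) = −Σ p·log₂ p.
  −(0.49)·log₂(0.49) = 0.5043
  −(0.30)·log₂(0.30) = 0.5211
  −(0.13)·log₂(0.13) = 0.3826
  −(0.07)·log₂(0.07) = 0.2686
  −(0.01)·log₂(0.01) = 0.0664
Sum: 0.5043 + 0.5211 + 0.3826 + 0.2686 + 0.0664 = 1.743 bits.

1.743 bits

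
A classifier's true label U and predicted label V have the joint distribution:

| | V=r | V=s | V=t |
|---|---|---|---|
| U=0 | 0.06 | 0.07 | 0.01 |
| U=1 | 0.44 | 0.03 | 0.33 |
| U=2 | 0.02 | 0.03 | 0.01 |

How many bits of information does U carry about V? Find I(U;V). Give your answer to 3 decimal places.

Marginals: p(U) = (0.1400, 0.8000, 0.0600), p(V) = (0.5200, 0.1300, 0.3500).
I(U;V) = H(U) + H(V) − H(U,V).
H(U) = 0.8982, H(V) = 1.4033, H(U,V) = 2.1103.
I(U;V) = 0.8982 + 1.4033 − 2.1103 = 0.191 bits.

0.191 bits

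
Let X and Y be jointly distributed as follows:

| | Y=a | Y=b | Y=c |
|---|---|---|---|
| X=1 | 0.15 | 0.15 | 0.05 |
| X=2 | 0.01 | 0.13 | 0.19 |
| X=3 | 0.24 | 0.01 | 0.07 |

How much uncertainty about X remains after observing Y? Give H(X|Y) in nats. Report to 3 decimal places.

0.832 nats

Marginals: p(X) = (0.3500, 0.3300, 0.3200), p(Y) = (0.4000, 0.2900, 0.3100).
H(X|Y) = Σ p(Y) · H(X|Y=·).
  Y=a: p=0.4000, H(X|Y=a) = 0.7665
  Y=b: p=0.2900, H(X|Y=b) = 0.8168
  Y=c: p=0.3100, H(X|Y=c) = 0.9303
Weighted sum = 0.832 nats.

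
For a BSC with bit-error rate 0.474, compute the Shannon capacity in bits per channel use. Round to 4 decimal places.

Binary symmetric channel: C = 1 − h₂(ε) where h₂ is the binary entropy function.
h₂(0.474) = −0.474·log₂0.474 − 0.526·log₂0.526 = 0.9980.
C = 1 − 0.9980 = 0.0020 bits per channel use.

0.0020 bits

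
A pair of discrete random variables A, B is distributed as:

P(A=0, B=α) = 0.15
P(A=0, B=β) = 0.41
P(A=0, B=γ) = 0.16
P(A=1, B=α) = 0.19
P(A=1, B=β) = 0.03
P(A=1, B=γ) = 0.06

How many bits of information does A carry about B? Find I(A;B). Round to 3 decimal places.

Marginals: p(A) = (0.7200, 0.2800), p(B) = (0.3400, 0.4400, 0.2200).
I(A;B) = H(A) + H(B) − H(A,B).
H(A) = 0.8555, H(B) = 1.5309, H(A,B) = 2.2115.
I(A;B) = 0.8555 + 1.5309 − 2.2115 = 0.175 bits.

0.175 bits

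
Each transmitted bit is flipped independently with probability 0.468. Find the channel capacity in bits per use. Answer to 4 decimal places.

Binary symmetric channel: C = 1 − h₂(ε) where h₂ is the binary entropy function.
h₂(0.468) = −0.468·log₂0.468 − 0.532·log₂0.532 = 0.9970.
C = 1 − 0.9970 = 0.0030 bits per channel use.

0.0030 bits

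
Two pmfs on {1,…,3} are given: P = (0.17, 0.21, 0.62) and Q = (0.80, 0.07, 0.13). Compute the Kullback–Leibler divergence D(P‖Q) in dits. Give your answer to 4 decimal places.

0.4065 dits

D(P‖Q) = Σ p·log₁₀(p/q).
  0.17·log₁₀(0.17/0.80) = -0.11435
  0.21·log₁₀(0.21/0.07) = 0.10020
  0.62·log₁₀(0.62/0.13) = 0.42064
D(P‖Q) = 0.4065 dits.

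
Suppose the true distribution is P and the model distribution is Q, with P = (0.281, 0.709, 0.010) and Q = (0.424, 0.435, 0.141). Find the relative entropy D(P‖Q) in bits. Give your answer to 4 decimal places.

0.2947 bits

D(P‖Q) = Σ p·log₂(p/q).
  0.281·log₂(0.281/0.424) = -0.16677
  0.709·log₂(0.709/0.435) = 0.49968
  0.010·log₂(0.010/0.141) = -0.03818
D(P‖Q) = 0.2947 bits.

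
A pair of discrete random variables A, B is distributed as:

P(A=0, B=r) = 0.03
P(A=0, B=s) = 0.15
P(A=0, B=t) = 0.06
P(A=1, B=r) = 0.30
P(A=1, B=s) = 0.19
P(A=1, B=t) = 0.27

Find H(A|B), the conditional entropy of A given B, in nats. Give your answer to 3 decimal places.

0.490 nats

Chain rule: H(A|B) = H(A,B) − H(B).
Marginals: p(A) = (0.2400, 0.7600), p(B) = (0.3300, 0.3400, 0.3300).
H(A,B) = 1.5888 nats; H(B) = 1.0985 nats.
H(A|B) = 1.5888 − 1.0985 = 0.490 nats.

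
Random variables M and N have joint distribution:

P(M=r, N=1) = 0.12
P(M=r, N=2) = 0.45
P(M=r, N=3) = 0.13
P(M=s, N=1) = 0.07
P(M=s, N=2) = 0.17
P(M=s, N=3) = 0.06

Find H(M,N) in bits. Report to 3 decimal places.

H(M,N) = −Σ p(x,y)·log₂ p(x,y) over all 6 cells.
  cell (r,1): −0.12·log₂0.12 = 0.3671
  cell (r,2): −0.45·log₂0.45 = 0.5184
  cell (r,3): −0.13·log₂0.13 = 0.3826
  cell (s,1): −0.07·log₂0.07 = 0.2686
  cell (s,2): −0.17·log₂0.17 = 0.4346
  cell (s,3): −0.06·log₂0.06 = 0.2435
Sum = 2.215 bits.

2.215 bits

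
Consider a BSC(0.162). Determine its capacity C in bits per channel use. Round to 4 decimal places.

Binary symmetric channel: C = 1 − h₂(ε) where h₂ is the binary entropy function.
h₂(0.162) = −0.162·log₂0.162 − 0.838·log₂0.838 = 0.6391.
C = 1 − 0.6391 = 0.3609 bits per channel use.

0.3609 bits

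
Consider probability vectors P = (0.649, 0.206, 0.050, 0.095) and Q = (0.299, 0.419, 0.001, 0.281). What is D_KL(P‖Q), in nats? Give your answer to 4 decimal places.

0.4493 nats

D(P‖Q) = Σ p·ln(p/q).
  0.649·ln(0.649/0.299) = 0.50297
  0.206·ln(0.206/0.419) = -0.14626
  0.050·ln(0.050/0.001) = 0.19560
  0.095·ln(0.095/0.281) = -0.10303
D(P‖Q) = 0.4493 nats.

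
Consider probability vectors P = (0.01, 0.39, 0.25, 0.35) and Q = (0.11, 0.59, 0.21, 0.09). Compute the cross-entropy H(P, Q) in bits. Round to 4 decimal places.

2.1075 bits

H(P,Q) = −Σ p·log₂ q.
  −0.01·log₂(0.11) = 0.03184
  −0.39·log₂(0.59) = 0.29687
  −0.25·log₂(0.21) = 0.56288
  −0.35·log₂(0.09) = 1.21588
H(P,Q) = 2.1075 bits.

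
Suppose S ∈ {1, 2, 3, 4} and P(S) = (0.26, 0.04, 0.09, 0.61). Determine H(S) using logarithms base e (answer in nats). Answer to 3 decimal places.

H(S) = −Σ p·ln p.
  −(0.26)·ln(0.26) = 0.3502
  −(0.04)·ln(0.04) = 0.1288
  −(0.09)·ln(0.09) = 0.2167
  −(0.61)·ln(0.61) = 0.3015
Sum: 0.3502 + 0.1288 + 0.2167 + 0.3015 = 0.997 nats.

0.997 nats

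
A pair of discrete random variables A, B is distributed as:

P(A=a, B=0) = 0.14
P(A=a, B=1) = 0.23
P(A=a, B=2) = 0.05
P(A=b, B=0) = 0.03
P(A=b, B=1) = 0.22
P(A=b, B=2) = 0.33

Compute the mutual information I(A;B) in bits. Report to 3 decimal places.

0.204 bits

Marginals: p(A) = (0.4200, 0.5800), p(B) = (0.1700, 0.4500, 0.3800).
I(A;B) = H(A) + H(B) − H(A,B).
H(A) = 0.9815, H(B) = 1.4834, H(A,B) = 2.2610.
I(A;B) = 0.9815 + 1.4834 − 2.2610 = 0.204 bits.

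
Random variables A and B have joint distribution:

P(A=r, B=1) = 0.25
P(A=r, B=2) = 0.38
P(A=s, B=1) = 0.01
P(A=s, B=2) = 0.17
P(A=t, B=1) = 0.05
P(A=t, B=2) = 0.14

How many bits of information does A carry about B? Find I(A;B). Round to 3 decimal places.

0.069 bits

Marginals: p(A) = (0.6300, 0.1800, 0.1900), p(B) = (0.3100, 0.6900).
I(A;B) = H(A) + H(B) − H(A,B).
H(A) = 1.3205, H(B) = 0.8932, H(A,B) = 2.1447.
I(A;B) = 1.3205 + 0.8932 − 2.1447 = 0.069 bits.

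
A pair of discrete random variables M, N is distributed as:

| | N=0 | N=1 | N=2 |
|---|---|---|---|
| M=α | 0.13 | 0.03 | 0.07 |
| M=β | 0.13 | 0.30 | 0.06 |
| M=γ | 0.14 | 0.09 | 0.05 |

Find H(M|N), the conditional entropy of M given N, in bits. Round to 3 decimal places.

1.376 bits

Chain rule: H(M|N) = H(M,N) − H(N).
Marginals: p(M) = (0.2300, 0.4900, 0.2800), p(N) = (0.4000, 0.4200, 0.1800).
H(M,N) = 2.8761 bits; H(N) = 1.4997 bits.
H(M|N) = 2.8761 − 1.4997 = 1.376 bits.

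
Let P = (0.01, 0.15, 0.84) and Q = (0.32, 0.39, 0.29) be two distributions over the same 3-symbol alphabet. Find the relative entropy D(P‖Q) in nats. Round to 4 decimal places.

0.7154 nats

D(P‖Q) = Σ p·ln(p/q).
  0.01·ln(0.01/0.32) = -0.03466
  0.15·ln(0.15/0.39) = -0.14333
  0.84·ln(0.84/0.29) = 0.89336
D(P‖Q) = 0.7154 nats.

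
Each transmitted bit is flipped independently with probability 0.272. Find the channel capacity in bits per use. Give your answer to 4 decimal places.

Binary symmetric channel: C = 1 − h₂(ε) where h₂ is the binary entropy function.
h₂(0.272) = −0.272·log₂0.272 − 0.728·log₂0.728 = 0.8443.
C = 1 − 0.8443 = 0.1557 bits per channel use.

0.1557 bits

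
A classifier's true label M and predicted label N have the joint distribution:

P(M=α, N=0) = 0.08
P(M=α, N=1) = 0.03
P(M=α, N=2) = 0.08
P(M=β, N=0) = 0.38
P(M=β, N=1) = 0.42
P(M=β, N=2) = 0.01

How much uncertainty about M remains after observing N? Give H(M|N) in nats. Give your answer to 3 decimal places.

0.354 nats

Marginals: p(M) = (0.1900, 0.8100), p(N) = (0.4600, 0.4500, 0.0900).
H(M|N) = Σ p(N) · H(M|N=·).
  N=0: p=0.4600, H(M|N=0) = 0.4620
  N=1: p=0.4500, H(M|N=1) = 0.2449
  N=2: p=0.0900, H(M|N=2) = 0.3488
Weighted sum = 0.354 nats.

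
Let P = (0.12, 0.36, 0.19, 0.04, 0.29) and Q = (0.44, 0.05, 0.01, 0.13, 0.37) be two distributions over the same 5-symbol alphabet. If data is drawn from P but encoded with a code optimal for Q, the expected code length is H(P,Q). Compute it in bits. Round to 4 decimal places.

H(P,Q) = −Σ p·log₂ q.
  −0.12·log₂(0.44) = 0.14213
  −0.36·log₂(0.05) = 1.55589
  −0.19·log₂(0.01) = 1.26233
  −0.04·log₂(0.13) = 0.11774
  −0.29·log₂(0.37) = 0.41598
H(P,Q) = 3.4941 bits.

3.4941 bits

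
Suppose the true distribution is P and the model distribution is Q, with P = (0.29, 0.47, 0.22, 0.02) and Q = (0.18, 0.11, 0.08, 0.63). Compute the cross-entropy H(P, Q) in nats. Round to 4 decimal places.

H(P,Q) = −Σ p·ln q.
  −0.29·ln(0.18) = 0.49729
  −0.47·ln(0.11) = 1.03742
  −0.22·ln(0.08) = 0.55566
  −0.02·ln(0.63) = 0.00924
H(P,Q) = 2.0996 nats.

2.0996 nats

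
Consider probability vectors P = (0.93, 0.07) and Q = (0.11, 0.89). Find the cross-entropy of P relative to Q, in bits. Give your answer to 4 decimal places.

2.9733 bits

H(P,Q) = −Σ p·log₂ q.
  −0.93·log₂(0.11) = 2.96151
  −0.07·log₂(0.89) = 0.01177
H(P,Q) = 2.9733 bits.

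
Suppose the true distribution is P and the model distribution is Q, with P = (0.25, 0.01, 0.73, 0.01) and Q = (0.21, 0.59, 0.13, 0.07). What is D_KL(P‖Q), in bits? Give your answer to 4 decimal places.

1.7932 bits

D(P‖Q) = Σ p·log₂(p/q).
  0.25·log₂(0.25/0.21) = 0.06288
  0.01·log₂(0.01/0.59) = -0.05883
  0.73·log₂(0.73/0.13) = 1.81725
  0.01·log₂(0.01/0.07) = -0.02807
D(P‖Q) = 1.7932 bits.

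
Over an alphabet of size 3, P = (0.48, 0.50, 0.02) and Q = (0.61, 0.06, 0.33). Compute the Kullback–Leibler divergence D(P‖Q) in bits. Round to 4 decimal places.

D(P‖Q) = Σ p·log₂(p/q).
  0.48·log₂(0.48/0.61) = -0.16597
  0.50·log₂(0.50/0.06) = 1.52945
  0.02·log₂(0.02/0.33) = -0.08089
D(P‖Q) = 1.2826 bits.

1.2826 bits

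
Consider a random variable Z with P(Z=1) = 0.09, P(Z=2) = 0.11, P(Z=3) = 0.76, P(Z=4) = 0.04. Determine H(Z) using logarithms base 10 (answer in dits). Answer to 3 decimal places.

0.346 dits

H(Z) = −Σ p·log₁₀ p.
  −(0.09)·log₁₀(0.09) = 0.0941
  −(0.11)·log₁₀(0.11) = 0.1054
  −(0.76)·log₁₀(0.76) = 0.0906
  −(0.04)·log₁₀(0.04) = 0.0559
Sum: 0.0941 + 0.1054 + 0.0906 + 0.0559 = 0.346 dits.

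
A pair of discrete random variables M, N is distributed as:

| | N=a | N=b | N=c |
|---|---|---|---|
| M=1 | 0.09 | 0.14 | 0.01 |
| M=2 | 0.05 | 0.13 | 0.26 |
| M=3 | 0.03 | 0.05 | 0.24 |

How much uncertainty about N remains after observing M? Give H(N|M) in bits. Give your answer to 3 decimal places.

1.201 bits

Marginals: p(M) = (0.2400, 0.4400, 0.3200), p(N) = (0.1700, 0.3200, 0.5100).
H(N|M) = Σ p(M) · H(N|M=·).
  M=1: p=0.2400, H(N|M=1) = 1.1753
  M=2: p=0.4400, H(N|M=2) = 1.3247
  M=3: p=0.3200, H(N|M=3) = 1.0499
Weighted sum = 1.201 bits.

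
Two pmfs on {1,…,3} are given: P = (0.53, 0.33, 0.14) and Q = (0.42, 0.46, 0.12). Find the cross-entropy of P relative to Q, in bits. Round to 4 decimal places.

1.4613 bits

H(P,Q) = −Σ p·log₂ q.
  −0.53·log₂(0.42) = 0.66332
  −0.33·log₂(0.46) = 0.36970
  −0.14·log₂(0.12) = 0.42825
H(P,Q) = 1.4613 bits.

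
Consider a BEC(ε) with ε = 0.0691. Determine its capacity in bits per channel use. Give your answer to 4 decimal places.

0.9309 bits

Binary erasure channel: capacity C = 1 − ε.
C = 1 − 0.0691 = 0.9309 bits per channel use.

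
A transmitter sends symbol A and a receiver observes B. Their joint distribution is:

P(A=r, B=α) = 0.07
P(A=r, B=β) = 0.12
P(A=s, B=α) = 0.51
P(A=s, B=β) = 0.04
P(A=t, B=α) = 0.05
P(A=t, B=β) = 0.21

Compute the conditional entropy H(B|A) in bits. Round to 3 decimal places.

Marginals: p(A) = (0.1900, 0.5500, 0.2600), p(B) = (0.6300, 0.3700).
H(B|A) = Σ p(A) · H(B|A=·).
  A=r: p=0.1900, H(B|A=r) = 0.9495
  A=s: p=0.5500, H(B|A=s) = 0.3760
  A=t: p=0.2600, H(B|A=t) = 0.7063
Weighted sum = 0.571 bits.

0.571 bits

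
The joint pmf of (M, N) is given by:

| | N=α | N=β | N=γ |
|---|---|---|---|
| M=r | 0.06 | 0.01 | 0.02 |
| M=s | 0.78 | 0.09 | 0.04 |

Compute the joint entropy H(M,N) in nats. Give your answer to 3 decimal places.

H(M,N) = −Σ p(x,y)·ln p(x,y) over all 6 cells.
  cell (r,α): −0.06·ln0.06 = 0.1688
  cell (r,β): −0.01·ln0.01 = 0.0461
  cell (r,γ): −0.02·ln0.02 = 0.0782
  cell (s,α): −0.78·ln0.78 = 0.1938
  cell (s,β): −0.09·ln0.09 = 0.2167
  cell (s,γ): −0.04·ln0.04 = 0.1288
Sum = 0.832 nats.

0.832 nats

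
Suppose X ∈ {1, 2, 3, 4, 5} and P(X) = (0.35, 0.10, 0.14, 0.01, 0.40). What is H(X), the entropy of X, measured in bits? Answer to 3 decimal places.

H(X) = −Σ p·log₂ p.
  −(0.35)·log₂(0.35) = 0.5301
  −(0.10)·log₂(0.10) = 0.3322
  −(0.14)·log₂(0.14) = 0.3971
  −(0.01)·log₂(0.01) = 0.0664
  −(0.40)·log₂(0.40) = 0.5288
Sum: 0.5301 + 0.3322 + 0.3971 + 0.0664 + 0.5288 = 1.855 bits.

1.855 bits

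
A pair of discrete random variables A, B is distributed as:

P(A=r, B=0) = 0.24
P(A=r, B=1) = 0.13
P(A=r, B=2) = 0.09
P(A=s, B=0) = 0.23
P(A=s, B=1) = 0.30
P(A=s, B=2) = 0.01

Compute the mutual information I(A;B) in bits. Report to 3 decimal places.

0.098 bits

Marginals: p(A) = (0.4600, 0.5400), p(B) = (0.4700, 0.4300, 0.1000).
I(A;B) = H(A) + H(B) − H(A,B).
H(A) = 0.9954, H(B) = 1.3677, H(A,B) = 2.2646.
I(A;B) = 0.9954 + 1.3677 − 2.2646 = 0.098 bits.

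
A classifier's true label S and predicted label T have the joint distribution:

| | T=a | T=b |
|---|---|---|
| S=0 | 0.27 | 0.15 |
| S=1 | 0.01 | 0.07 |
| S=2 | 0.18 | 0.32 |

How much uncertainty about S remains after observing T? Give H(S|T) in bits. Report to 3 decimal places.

Chain rule: H(S|T) = H(S,T) − H(T).
Marginals: p(S) = (0.4200, 0.0800, 0.5000), p(T) = (0.4600, 0.5400).
H(S,T) = 2.2269 bits; H(T) = 0.9954 bits.
H(S|T) = 2.2269 − 0.9954 = 1.232 bits.

1.232 bits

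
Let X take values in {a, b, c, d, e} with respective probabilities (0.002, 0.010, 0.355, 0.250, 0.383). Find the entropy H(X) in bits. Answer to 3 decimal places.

1.645 bits

H(X) = −Σ p·log₂ p.
  −(0.002)·log₂(0.002) = 0.0179
  −(0.010)·log₂(0.010) = 0.0664
  −(0.355)·log₂(0.355) = 0.5304
  −(0.250)·log₂(0.250) = 0.5000
  −(0.383)·log₂(0.383) = 0.5303
Sum: 0.0179 + 0.0664 + 0.5304 + 0.5000 + 0.5303 = 1.645 bits.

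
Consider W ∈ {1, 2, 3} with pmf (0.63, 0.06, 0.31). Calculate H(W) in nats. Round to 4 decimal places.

0.8230 nats

H(W) = −Σ p·ln p.
  −(0.63)·ln(0.63) = 0.29108
  −(0.06)·ln(0.06) = 0.16880
  −(0.31)·ln(0.31) = 0.36307
Sum: 0.29108 + 0.16880 + 0.36307 = 0.8230 nats.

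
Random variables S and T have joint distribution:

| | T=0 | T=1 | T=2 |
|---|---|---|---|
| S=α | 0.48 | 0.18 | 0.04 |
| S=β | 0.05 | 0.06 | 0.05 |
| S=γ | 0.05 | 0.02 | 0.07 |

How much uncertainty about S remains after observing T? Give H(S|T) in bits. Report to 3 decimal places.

1.028 bits

Marginals: p(S) = (0.7000, 0.1600, 0.1400), p(T) = (0.5800, 0.2600, 0.1600).
H(S|T) = Σ p(T) · H(S|T=·).
  T=0: p=0.5800, H(S|T=0) = 0.8356
  T=1: p=0.2600, H(S|T=1) = 1.1401
  T=2: p=0.1600, H(S|T=2) = 1.5462
Weighted sum = 1.028 bits.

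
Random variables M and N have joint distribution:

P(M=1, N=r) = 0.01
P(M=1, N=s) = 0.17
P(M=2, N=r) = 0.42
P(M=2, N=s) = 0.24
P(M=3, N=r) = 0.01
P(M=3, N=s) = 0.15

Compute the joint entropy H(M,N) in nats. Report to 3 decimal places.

1.385 nats

H(M,N) = −Σ p(x,y)·ln p(x,y) over all 6 cells.
  cell (1,r): −0.01·ln0.01 = 0.0461
  cell (1,s): −0.17·ln0.17 = 0.3012
  cell (2,r): −0.42·ln0.42 = 0.3644
  cell (2,s): −0.24·ln0.24 = 0.3425
  cell (3,r): −0.01·ln0.01 = 0.0461
  cell (3,s): −0.15·ln0.15 = 0.2846
Sum = 1.385 nats.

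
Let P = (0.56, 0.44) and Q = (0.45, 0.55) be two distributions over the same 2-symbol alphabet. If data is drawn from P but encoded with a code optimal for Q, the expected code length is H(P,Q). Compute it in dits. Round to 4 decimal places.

H(P,Q) = −Σ p·log₁₀ q.
  −0.56·log₁₀(0.45) = 0.19420
  −0.44·log₁₀(0.55) = 0.11424
H(P,Q) = 0.3084 dits.

0.3084 dits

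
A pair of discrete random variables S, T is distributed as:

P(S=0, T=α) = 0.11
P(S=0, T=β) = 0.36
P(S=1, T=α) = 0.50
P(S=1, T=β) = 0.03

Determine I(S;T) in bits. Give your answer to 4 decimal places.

Marginals: p(S) = (0.4700, 0.5300), p(T) = (0.6100, 0.3900).
I(S;T) = H(S) + H(T) − H(S,T).
H(S) = 0.9974, H(T) = 0.9648, H(S,T) = 1.5327.
I(S;T) = 0.9974 + 0.9648 − 1.5327 = 0.4295 bits.

0.4295 bits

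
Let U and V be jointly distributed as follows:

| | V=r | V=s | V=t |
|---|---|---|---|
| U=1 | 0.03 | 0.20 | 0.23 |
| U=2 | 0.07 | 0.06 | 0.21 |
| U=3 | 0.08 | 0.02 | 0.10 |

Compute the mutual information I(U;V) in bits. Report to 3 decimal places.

0.123 bits

Marginals: p(U) = (0.4600, 0.3400, 0.2000), p(V) = (0.1800, 0.2800, 0.5400).
I(U;V) = H(U) + H(V) − H(U,V).
H(U) = 1.5089, H(V) = 1.4396, H(U,V) = 2.8253.
I(U;V) = 1.5089 + 1.4396 − 2.8253 = 0.123 bits.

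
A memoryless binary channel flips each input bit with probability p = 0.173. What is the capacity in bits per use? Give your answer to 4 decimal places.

Binary symmetric channel: C = 1 − h₂(ε) where h₂ is the binary entropy function.
h₂(0.173) = −0.173·log₂0.173 − 0.827·log₂0.827 = 0.6645.
C = 1 − 0.6645 = 0.3355 bits per channel use.

0.3355 bits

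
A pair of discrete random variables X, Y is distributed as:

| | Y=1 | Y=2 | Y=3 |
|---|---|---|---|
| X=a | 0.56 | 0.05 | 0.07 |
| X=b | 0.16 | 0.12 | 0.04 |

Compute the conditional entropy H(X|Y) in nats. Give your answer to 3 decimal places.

0.556 nats

Marginals: p(X) = (0.6800, 0.3200), p(Y) = (0.7200, 0.1700, 0.1100).
H(X|Y) = Σ p(Y) · H(X|Y=·).
  Y=1: p=0.7200, H(X|Y=1) = 0.5297
  Y=2: p=0.1700, H(X|Y=2) = 0.6058
  Y=3: p=0.1100, H(X|Y=3) = 0.6555
Weighted sum = 0.556 nats.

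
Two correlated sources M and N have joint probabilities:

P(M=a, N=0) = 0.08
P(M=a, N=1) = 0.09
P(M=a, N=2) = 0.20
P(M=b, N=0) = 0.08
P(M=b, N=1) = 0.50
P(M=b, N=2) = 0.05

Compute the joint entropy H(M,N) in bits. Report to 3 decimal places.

2.076 bits

H(M,N) = −Σ p(x,y)·log₂ p(x,y) over all 6 cells.
  cell (a,0): −0.08·log₂0.08 = 0.2915
  cell (a,1): −0.09·log₂0.09 = 0.3127
  cell (a,2): −0.20·log₂0.20 = 0.4644
  cell (b,0): −0.08·log₂0.08 = 0.2915
  cell (b,1): −0.50·log₂0.50 = 0.5000
  cell (b,2): −0.05·log₂0.05 = 0.2161
Sum = 2.076 bits.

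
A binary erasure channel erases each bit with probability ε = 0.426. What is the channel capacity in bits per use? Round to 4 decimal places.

Binary erasure channel: capacity C = 1 − ε.
C = 1 − 0.426 = 0.5740 bits per channel use.

0.5740 bits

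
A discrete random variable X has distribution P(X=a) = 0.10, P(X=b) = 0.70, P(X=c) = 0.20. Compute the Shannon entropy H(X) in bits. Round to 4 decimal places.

1.1568 bits

H(X) = −Σ p·log₂ p.
  −(0.10)·log₂(0.10) = 0.33219
  −(0.70)·log₂(0.70) = 0.36020
  −(0.20)·log₂(0.20) = 0.46439
Sum: 0.33219 + 0.36020 + 0.46439 = 1.1568 bits.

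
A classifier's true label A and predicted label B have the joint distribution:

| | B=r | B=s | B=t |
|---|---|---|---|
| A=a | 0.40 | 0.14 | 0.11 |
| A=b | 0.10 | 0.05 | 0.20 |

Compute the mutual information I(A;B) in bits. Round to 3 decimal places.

0.124 bits

Marginals: p(A) = (0.6500, 0.3500), p(B) = (0.5000, 0.1900, 0.3100).
I(A;B) = Σ p(x,y)·log₂[p(x,y)/(p(x)p(y))].
  (a,r): 0.40·log₂(1.2308) = 0.1198
  (a,s): 0.14·log₂(1.1336) = 0.0253
  (a,t): 0.11·log₂(0.5459) = -0.0961
  (b,r): 0.10·log₂(0.5714) = -0.0807
  (b,s): 0.05·log₂(0.7519) = -0.0206
  (b,t): 0.20·log₂(1.8433) = 0.1765
Sum = 0.124 bits.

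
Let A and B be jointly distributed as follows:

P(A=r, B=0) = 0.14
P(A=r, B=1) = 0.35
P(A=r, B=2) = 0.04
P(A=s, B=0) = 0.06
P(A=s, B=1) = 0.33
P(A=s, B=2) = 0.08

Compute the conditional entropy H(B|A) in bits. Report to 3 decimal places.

Marginals: p(A) = (0.5300, 0.4700), p(B) = (0.2000, 0.6800, 0.1200).
H(B|A) = Σ p(A) · H(B|A=·).
  A=r: p=0.5300, H(B|A=r) = 1.1840
  A=s: p=0.4700, H(B|A=s) = 1.1721
Weighted sum = 1.178 bits.

1.178 bits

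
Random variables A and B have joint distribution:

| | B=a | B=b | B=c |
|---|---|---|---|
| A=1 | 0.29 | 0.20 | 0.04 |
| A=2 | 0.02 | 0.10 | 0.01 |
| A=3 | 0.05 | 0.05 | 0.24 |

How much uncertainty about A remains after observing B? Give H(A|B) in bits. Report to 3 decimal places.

Marginals: p(A) = (0.5300, 0.1300, 0.3400), p(B) = (0.3600, 0.3500, 0.2900).
H(A|B) = Σ p(B) · H(A|B=·).
  B=a: p=0.3600, H(A|B=a) = 0.8785
  B=b: p=0.3500, H(A|B=b) = 1.3788
  B=c: p=0.2900, H(A|B=c) = 0.7877
Weighted sum = 1.027 bits.

1.027 bits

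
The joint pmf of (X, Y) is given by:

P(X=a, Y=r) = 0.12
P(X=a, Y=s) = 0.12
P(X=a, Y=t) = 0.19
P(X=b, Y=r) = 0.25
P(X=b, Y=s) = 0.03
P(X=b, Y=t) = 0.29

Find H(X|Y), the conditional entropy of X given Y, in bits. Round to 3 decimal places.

0.909 bits

Chain rule: H(X|Y) = H(X,Y) − H(Y).
Marginals: p(X) = (0.4300, 0.5700), p(Y) = (0.3700, 0.1500, 0.4800).
H(X,Y) = 2.3590 bits; H(Y) = 1.4495 bits.
H(X|Y) = 2.3590 − 1.4495 = 0.909 bits.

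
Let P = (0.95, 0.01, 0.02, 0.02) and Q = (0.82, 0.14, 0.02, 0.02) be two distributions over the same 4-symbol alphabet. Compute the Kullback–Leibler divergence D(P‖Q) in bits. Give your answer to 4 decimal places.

0.1636 bits

D(P‖Q) = Σ p·log₂(p/q).
  0.95·log₂(0.95/0.82) = 0.20169
  0.01·log₂(0.01/0.14) = -0.03807
  0.02·log₂(0.02/0.02) = 0.00000
  0.02·log₂(0.02/0.02) = 0.00000
D(P‖Q) = 0.1636 bits.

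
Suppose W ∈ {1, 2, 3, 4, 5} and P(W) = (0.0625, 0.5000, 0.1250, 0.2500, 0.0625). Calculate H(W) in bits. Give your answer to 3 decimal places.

1.875 bits

H(W) = −Σ p·log₂ p.
  −(0.0625)·log₂(0.0625) = 0.2500
  −(0.5000)·log₂(0.5000) = 0.5000
  −(0.1250)·log₂(0.1250) = 0.3750
  −(0.2500)·log₂(0.2500) = 0.5000
  −(0.0625)·log₂(0.0625) = 0.2500
Sum: 0.2500 + 0.5000 + 0.3750 + 0.5000 + 0.2500 = 1.875 bits.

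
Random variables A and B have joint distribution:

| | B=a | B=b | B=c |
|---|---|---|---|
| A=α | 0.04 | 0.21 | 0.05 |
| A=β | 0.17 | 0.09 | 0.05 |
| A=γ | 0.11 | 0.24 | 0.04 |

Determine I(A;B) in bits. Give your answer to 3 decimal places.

0.110 bits

Marginals: p(A) = (0.3000, 0.3100, 0.3900), p(B) = (0.3200, 0.5400, 0.1400).
I(A;B) = Σ p(x,y)·log₂[p(x,y)/(p(x)p(y))].
  (α,a): 0.04·log₂(0.4167) = -0.0505
  (α,b): 0.21·log₂(1.2963) = 0.0786
  (α,c): 0.05·log₂(1.1905) = 0.0126
  (β,a): 0.17·log₂(1.7137) = 0.1321
  (β,b): 0.09·log₂(0.5376) = -0.0806
  (β,c): 0.05·log₂(1.1521) = 0.0102
  (γ,a): 0.11·log₂(0.8814) = -0.0200
  (γ,b): 0.24·log₂(1.1396) = 0.0452
  (γ,c): 0.04·log₂(0.7326) = -0.0180
Sum = 0.110 bits.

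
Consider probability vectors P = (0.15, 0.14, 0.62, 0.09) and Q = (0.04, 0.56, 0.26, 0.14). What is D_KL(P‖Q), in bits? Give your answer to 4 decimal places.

D(P‖Q) = Σ p·log₂(p/q).
  0.15·log₂(0.15/0.04) = 0.28603
  0.14·log₂(0.14/0.56) = -0.28000
  0.62·log₂(0.62/0.26) = 0.77733
  0.09·log₂(0.09/0.14) = -0.05737
D(P‖Q) = 0.7260 bits.

0.7260 bits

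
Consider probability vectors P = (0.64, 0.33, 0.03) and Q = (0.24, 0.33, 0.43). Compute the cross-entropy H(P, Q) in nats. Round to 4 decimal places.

1.3045 nats

H(P,Q) = −Σ p·ln q.
  −0.64·ln(0.24) = 0.91335
  −0.33·ln(0.33) = 0.36586
  −0.03·ln(0.43) = 0.02532
H(P,Q) = 1.3045 nats.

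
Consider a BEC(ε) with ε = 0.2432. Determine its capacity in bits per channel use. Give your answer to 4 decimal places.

Binary erasure channel: capacity C = 1 − ε.
C = 1 − 0.2432 = 0.7568 bits per channel use.

0.7568 bits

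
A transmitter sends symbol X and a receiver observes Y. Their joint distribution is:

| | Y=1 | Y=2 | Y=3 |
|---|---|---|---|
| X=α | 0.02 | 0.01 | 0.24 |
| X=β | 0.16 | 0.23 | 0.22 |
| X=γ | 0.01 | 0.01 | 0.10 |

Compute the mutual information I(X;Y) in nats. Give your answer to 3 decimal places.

Marginals: p(X) = (0.2700, 0.6100, 0.1200), p(Y) = (0.1900, 0.2500, 0.5600).
I(X;Y) = H(X) + H(Y) − H(X,Y).
H(X) = 0.9095, H(Y) = 0.9868, H(X,Y) = 1.7535.
I(X;Y) = 0.9095 + 0.9868 − 1.7535 = 0.143 nats.

0.143 nats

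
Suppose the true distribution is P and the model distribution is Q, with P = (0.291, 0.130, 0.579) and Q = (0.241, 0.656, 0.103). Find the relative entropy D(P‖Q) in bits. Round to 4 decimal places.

D(P‖Q) = Σ p·log₂(p/q).
  0.291·log₂(0.291/0.241) = 0.07915
  0.130·log₂(0.130/0.656) = -0.30357
  0.579·log₂(0.579/0.103) = 1.44224
D(P‖Q) = 1.2178 bits.

1.2178 bits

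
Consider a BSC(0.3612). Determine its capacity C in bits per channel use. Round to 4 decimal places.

Binary symmetric channel: C = 1 − h₂(ε) where h₂ is the binary entropy function.
h₂(0.3612) = −0.3612·log₂0.3612 − 0.6388·log₂0.6388 = 0.9437.
C = 1 − 0.9437 = 0.0563 bits per channel use.

0.0563 bits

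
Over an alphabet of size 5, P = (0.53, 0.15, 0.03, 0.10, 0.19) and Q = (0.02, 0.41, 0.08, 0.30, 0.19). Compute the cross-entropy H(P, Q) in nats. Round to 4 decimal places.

H(P,Q) = −Σ p·ln q.
  −0.53·ln(0.02) = 2.07337
  −0.15·ln(0.41) = 0.13374
  −0.03·ln(0.08) = 0.07577
  −0.10·ln(0.30) = 0.12040
  −0.19·ln(0.19) = 0.31554
H(P,Q) = 2.7188 nats.

2.7188 nats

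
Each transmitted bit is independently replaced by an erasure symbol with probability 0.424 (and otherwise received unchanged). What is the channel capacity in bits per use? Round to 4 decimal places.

Binary erasure channel: capacity C = 1 − ε.
C = 1 − 0.424 = 0.5760 bits per channel use.

0.5760 bits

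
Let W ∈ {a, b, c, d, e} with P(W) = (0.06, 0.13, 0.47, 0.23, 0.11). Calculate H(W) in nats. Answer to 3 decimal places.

1.370 nats

H(W) = −Σ p·ln p.
  −(0.06)·ln(0.06) = 0.1688
  −(0.13)·ln(0.13) = 0.2652
  −(0.47)·ln(0.47) = 0.3549
  −(0.23)·ln(0.23) = 0.3380
  −(0.11)·ln(0.11) = 0.2428
Sum: 0.1688 + 0.2652 + 0.3549 + 0.3380 + 0.2428 = 1.370 nats.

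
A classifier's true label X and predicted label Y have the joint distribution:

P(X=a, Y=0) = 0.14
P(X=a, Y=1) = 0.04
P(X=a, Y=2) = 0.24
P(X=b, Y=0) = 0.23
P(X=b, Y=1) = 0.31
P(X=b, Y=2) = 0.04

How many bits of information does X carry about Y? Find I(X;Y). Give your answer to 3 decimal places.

Marginals: p(X) = (0.4200, 0.5800), p(Y) = (0.3700, 0.3500, 0.2800).
I(X;Y) = H(X) + H(Y) − H(X,Y).
H(X) = 0.9815, H(Y) = 1.5751, H(X,Y) = 2.2742.
I(X;Y) = 0.9815 + 1.5751 − 2.2742 = 0.282 bits.

0.282 bits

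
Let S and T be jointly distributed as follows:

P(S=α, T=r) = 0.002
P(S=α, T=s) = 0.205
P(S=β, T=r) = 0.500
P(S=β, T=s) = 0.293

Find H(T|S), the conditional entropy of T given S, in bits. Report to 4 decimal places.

Marginals: p(S) = (0.2070, 0.7930), p(T) = (0.5020, 0.4980).
H(T|S) = Σ p(S) · H(T|S=·).
  S=α: p=0.2070, H(T|S=α) = 0.0785
  S=β: p=0.7930, H(T|S=β) = 0.9503
Weighted sum = 0.7698 bits.

0.7698 bits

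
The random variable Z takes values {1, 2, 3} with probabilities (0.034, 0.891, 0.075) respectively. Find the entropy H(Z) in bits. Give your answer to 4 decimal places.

0.5945 bits

H(Z) = −Σ p·log₂ p.
  −(0.034)·log₂(0.034) = 0.16586
  −(0.891)·log₂(0.891) = 0.14835
  −(0.075)·log₂(0.075) = 0.28027
Sum: 0.16586 + 0.14835 + 0.28027 = 0.5945 bits.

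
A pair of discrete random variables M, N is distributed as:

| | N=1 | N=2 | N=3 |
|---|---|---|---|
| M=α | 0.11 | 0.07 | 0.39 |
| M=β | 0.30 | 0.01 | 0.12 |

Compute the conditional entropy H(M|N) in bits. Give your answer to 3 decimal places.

Chain rule: H(M|N) = H(M,N) − H(N).
Marginals: p(M) = (0.5700, 0.4300), p(N) = (0.4100, 0.0800, 0.5100).
H(M,N) = 2.1032 bits; H(N) = 1.3143 bits.
H(M|N) = 2.1032 − 1.3143 = 0.789 bits.

0.789 bits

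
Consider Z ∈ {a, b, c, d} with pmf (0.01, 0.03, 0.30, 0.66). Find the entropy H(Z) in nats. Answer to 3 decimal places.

0.787 nats

H(Z) = −Σ p·ln p.
  −(0.01)·ln(0.01) = 0.0461
  −(0.03)·ln(0.03) = 0.1052
  −(0.30)·ln(0.30) = 0.3612
  −(0.66)·ln(0.66) = 0.2742
Sum: 0.0461 + 0.1052 + 0.3612 + 0.2742 = 0.787 nats.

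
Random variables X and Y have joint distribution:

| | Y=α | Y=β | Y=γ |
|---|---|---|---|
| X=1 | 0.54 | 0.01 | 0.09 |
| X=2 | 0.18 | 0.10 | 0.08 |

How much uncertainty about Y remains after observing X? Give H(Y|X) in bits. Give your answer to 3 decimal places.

0.985 bits

Chain rule: H(Y|X) = H(X,Y) − H(X).
Marginals: p(X) = (0.6400, 0.3600), p(Y) = (0.7200, 0.1100, 0.1700).
H(X,Y) = 1.9281 bits; H(X) = 0.9427 bits.
H(Y|X) = 1.9281 − 0.9427 = 0.985 bits.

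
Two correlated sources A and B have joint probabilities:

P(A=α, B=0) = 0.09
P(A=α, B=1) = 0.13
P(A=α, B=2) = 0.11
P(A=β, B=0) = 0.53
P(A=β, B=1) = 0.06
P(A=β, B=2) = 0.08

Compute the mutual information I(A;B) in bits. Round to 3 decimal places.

Marginals: p(A) = (0.3300, 0.6700), p(B) = (0.6200, 0.1900, 0.1900).
I(A;B) = H(A) + H(B) − H(A,B).
H(A) = 0.9149, H(B) = 1.3380, H(A,B) = 2.0661.
I(A;B) = 0.9149 + 1.3380 − 2.0661 = 0.187 bits.

0.187 bits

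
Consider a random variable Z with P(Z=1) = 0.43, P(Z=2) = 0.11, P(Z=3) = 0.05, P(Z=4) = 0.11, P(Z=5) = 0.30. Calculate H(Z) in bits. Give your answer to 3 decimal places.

H(Z) = −Σ p·log₂ p.
  −(0.43)·log₂(0.43) = 0.5236
  −(0.11)·log₂(0.11) = 0.3503
  −(0.05)·log₂(0.05) = 0.2161
  −(0.11)·log₂(0.11) = 0.3503
  −(0.30)·log₂(0.30) = 0.5211
Sum: 0.5236 + 0.3503 + 0.2161 + 0.3503 + 0.5211 = 1.961 bits.

1.961 bits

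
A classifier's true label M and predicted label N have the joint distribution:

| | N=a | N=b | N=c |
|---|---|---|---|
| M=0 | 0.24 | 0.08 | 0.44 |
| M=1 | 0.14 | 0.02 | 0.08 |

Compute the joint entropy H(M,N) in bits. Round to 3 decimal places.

H(M,N) = −Σ p(x,y)·log₂ p(x,y) over all 6 cells.
  cell (0,a): −0.24·log₂0.24 = 0.4941
  cell (0,b): −0.08·log₂0.08 = 0.2915
  cell (0,c): −0.44·log₂0.44 = 0.5211
  cell (1,a): −0.14·log₂0.14 = 0.3971
  cell (1,b): −0.02·log₂0.02 = 0.1129
  cell (1,c): −0.08·log₂0.08 = 0.2915
Sum = 2.108 bits.

2.108 bits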